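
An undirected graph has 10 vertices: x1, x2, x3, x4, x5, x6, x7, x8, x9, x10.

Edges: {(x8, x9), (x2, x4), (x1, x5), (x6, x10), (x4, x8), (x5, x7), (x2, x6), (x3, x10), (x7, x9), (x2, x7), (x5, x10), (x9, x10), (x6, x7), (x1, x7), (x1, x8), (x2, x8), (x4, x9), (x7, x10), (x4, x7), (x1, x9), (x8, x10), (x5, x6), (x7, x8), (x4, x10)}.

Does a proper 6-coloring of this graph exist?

Yes

The chromatic number is 5. x4, x7, x8, x9, x10 are pairwise adjacent (a clique of size 5), so at least 5 colors are needed.
5 colors suffice: color 1 → {x3, x7}; color 2 → {x1, x2, x10}; color 3 → {x6, x8}; color 4 → {x4, x5}; color 5 → {x9}.
Since 6 ≥ 5, a proper 6-coloring certainly exists.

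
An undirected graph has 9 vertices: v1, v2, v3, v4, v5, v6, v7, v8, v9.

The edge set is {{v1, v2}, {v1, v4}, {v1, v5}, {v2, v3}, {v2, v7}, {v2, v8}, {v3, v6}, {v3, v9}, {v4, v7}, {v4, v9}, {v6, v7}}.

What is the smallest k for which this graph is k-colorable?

The cycle v9-v3-v6-v7-v4-v9 has odd length 5, so it cannot be 2-colored; at least 3 colors are needed.
A valid assignment using 3 colors: v1=2, v2=1, v3=2, v4=1, v5=1, v6=1, v7=2, v8=2, v9=3. Every edge joins two different colors.

3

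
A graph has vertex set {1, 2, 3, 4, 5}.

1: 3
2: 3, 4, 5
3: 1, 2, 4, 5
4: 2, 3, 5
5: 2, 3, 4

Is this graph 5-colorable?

Yes

The chromatic number is 4. 2, 3, 4, 5 are mutually adjacent (a clique of size 4), so at least 4 colors are needed.
4 colors suffice: color red → {3}; color blue → {1, 2}; color green → {5}; color yellow → {4}.
Since 5 ≥ 4, a proper 5-coloring certainly exists.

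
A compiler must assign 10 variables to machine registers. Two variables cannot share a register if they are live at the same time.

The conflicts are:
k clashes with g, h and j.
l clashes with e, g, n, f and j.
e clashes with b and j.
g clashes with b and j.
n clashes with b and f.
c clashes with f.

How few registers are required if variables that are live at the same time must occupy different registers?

3

l, e, j pairwise conflict, so at least 3 registers are needed.
Using 3 registers: k=1, l=1, e=3, g=3, n=3, h=2, b=1, c=1, f=2, j=2. Each listed conflict is separated.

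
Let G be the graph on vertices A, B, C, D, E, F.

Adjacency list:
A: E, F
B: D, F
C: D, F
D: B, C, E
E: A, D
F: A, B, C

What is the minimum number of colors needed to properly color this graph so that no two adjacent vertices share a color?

The cycle A-F-B-D-E-A has odd length 5, so it cannot be 2-colored; at least 3 colors are needed.
3 colors suffice: color red → {D, F}; color blue → {B, C, E}; color green → {A}. No two adjacent vertices share a color.

3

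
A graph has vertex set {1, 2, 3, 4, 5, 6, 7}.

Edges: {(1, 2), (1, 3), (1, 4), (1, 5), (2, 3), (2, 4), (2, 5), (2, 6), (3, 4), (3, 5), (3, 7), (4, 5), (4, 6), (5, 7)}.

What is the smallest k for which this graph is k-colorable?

5

1, 2, 3, 4, 5 are pairwise adjacent (a clique of size 5), so at least 5 colors are needed.
5 colors suffice: color red → {5, 6}; color blue → {4, 7}; color green → {3}; color yellow → {2}; color purple → {1}. No two adjacent vertices share a color.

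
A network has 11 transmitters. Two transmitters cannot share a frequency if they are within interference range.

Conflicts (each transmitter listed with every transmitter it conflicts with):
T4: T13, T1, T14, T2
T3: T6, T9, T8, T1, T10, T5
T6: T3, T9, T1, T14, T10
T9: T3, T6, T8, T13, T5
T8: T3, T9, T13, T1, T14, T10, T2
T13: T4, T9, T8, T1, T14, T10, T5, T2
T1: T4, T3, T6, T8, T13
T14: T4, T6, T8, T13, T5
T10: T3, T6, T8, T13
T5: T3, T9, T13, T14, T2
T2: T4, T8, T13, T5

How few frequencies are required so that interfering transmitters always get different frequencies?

3

T3, T8, T1 are mutually in conflict, so at least 3 frequencies are needed.
A valid assignment using 3 frequencies: T4=2, T3=1, T6=2, T9=3, T8=2, T13=1, T1=3, T14=3, T10=3, T5=2, T2=3. Each listed conflict is separated.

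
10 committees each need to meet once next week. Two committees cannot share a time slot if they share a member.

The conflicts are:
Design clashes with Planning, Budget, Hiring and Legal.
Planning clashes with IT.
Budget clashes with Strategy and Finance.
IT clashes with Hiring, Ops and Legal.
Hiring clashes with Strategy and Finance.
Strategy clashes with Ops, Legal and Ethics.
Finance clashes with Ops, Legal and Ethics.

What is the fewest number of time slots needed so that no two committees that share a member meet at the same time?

2

Finance and Legal conflict, so at least 2 time slots are needed.
2 time slots suffice: Design=1, Planning=2, Budget=2, IT=1, Hiring=2, Strategy=1, Finance=1, Ops=2, Legal=2, Ethics=2. No two conflicting committees share a time slot.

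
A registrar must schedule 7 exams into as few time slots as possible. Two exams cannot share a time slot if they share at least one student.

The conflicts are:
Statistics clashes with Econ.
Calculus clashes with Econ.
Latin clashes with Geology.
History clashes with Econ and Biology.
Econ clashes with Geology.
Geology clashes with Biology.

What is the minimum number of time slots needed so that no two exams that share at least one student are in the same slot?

History and Biology conflict, so at least 2 time slots are needed.
A valid assignment using 2 time slots: Statistics=2, Calculus=2, Latin=1, History=2, Econ=1, Geology=2, Biology=1. Every pair that conflicts lands in different time slots.

2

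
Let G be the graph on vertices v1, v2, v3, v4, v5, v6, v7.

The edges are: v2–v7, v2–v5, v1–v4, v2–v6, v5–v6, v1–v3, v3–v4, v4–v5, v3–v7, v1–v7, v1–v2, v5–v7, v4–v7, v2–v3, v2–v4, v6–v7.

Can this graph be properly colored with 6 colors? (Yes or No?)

Yes

The chromatic number is 5. v1, v2, v3, v4, v7 are mutually adjacent (a clique of size 5), so at least 5 colors are needed.
One proper 5-coloring: v1=Y, v2=B, v3=P, v4=G, v5=Y, v6=G, v7=R.
Since 6 ≥ 5, a proper 6-coloring certainly exists.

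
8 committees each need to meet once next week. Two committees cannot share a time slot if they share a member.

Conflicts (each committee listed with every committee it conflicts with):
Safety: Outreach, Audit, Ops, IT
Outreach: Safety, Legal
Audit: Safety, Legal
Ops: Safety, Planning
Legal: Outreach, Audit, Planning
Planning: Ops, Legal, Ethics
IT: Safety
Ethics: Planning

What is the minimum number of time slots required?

3

The cycle Ops-Safety-Audit-Legal-Planning-Ops has odd length 5, so it cannot be 2-colored; at least 3 time slots are needed.
A valid assignment using 3 time slots: Safety=1, Outreach=3, Audit=3, Ops=2, Legal=2, Planning=1, IT=2, Ethics=2. No two conflicting committees share a time slot.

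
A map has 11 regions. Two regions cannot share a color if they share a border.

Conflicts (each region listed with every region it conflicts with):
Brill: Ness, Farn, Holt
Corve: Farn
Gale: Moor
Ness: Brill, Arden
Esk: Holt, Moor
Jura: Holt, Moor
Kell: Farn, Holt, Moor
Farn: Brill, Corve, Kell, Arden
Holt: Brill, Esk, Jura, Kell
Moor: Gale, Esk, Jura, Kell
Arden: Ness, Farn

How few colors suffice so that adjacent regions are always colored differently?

Esk and Moor conflict, so at least 2 colors are needed.
A valid assignment using 2 colors: Brill=2, Corve=2, Gale=2, Ness=1, Esk=2, Jura=2, Kell=2, Farn=1, Holt=1, Moor=1, Arden=2. No two conflicting regions share a color.

2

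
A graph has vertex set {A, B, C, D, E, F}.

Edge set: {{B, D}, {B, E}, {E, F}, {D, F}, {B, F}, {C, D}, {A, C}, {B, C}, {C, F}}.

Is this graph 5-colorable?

The chromatic number is 4. B, C, D, F are pairwise adjacent (a clique of size 4), so at least 4 colors are needed.
4 colors suffice: A=1, B=2, C=3, D=4, E=3, F=1.
Since 5 ≥ 4, a proper 5-coloring certainly exists.

Yes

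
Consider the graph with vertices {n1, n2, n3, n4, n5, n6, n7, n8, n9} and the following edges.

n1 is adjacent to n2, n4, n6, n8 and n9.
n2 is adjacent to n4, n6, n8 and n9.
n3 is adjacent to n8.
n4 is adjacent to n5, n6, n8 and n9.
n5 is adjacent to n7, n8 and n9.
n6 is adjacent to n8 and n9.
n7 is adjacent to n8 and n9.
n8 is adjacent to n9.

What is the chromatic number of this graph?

n1, n2, n4, n6, n8, n9 form a clique, so at least 6 colors are needed.
One proper 6-coloring: n1=5, n2=6, n3=2, n4=3, n5=4, n6=4, n7=3, n8=1, n9=2. Every edge joins two different colors.

6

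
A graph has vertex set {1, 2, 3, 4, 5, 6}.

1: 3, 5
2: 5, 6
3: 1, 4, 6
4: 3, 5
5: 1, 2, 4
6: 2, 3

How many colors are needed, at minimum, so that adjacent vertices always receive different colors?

3

The cycle 6-3-4-5-2-6 has odd length 5, so it cannot be 2-colored; at least 3 colors are needed.
A valid assignment using 3 colors: 1=blue, 2=blue, 3=red, 4=blue, 5=red, 6=green. Each edge has distinct colors on its endpoints.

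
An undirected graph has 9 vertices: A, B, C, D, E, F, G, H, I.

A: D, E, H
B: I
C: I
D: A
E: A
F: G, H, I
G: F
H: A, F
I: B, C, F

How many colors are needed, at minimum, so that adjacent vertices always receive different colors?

A and D are adjacent, so at least 2 colors are needed.
One proper 2-coloring: A=1, B=1, C=1, D=2, E=2, F=1, G=2, H=2, I=2. Each edge has distinct colors on its endpoints.

2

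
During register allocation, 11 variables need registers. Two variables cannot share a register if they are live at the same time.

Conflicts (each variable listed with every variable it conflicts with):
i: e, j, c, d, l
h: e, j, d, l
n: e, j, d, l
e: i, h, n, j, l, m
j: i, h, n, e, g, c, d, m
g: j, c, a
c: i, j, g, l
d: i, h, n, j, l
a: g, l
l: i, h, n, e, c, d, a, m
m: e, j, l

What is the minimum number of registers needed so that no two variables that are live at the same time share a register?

3

n, e, j are mutually in conflict, so at least 3 registers are needed.
3 registers suffice: register 1 → {j, l}; register 2 → {e, c, d, a}; register 3 → {i, h, n, g, m}. Every pair that conflicts lands in different registers.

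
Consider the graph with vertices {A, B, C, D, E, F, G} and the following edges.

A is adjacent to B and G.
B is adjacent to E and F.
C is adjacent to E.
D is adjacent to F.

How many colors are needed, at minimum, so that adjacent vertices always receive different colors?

B and E are adjacent, so at least 2 colors are needed.
2 colors suffice: A=blue, B=red, C=red, D=red, E=blue, F=blue, G=red. Each edge has distinct colors on its endpoints.

2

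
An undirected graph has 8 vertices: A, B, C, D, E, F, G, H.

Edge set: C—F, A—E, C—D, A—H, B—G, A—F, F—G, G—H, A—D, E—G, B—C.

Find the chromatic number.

2

A and H are adjacent, so at least 2 colors are needed.
A valid assignment using 2 colors: A=red, B=blue, C=red, D=blue, E=blue, F=blue, G=red, H=blue. Each edge has distinct colors on its endpoints.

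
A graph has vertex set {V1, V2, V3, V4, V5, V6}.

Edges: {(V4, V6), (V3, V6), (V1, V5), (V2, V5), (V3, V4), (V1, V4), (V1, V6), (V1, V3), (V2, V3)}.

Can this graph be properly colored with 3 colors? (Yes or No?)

No

V1, V3, V4, V6 are pairwise adjacent (a clique of size 4), so at least 4 colors are needed.
So 3 colors are not enough.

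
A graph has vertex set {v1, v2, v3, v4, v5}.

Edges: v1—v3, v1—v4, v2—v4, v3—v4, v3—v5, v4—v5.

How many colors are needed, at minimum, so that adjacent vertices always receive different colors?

v3, v4, v5 form a triangle, so at least 3 colors are needed.
3 colors suffice: color 1 → {v4}; color 2 → {v2, v3}; color 3 → {v1, v5}. Each edge has distinct colors on its endpoints.

3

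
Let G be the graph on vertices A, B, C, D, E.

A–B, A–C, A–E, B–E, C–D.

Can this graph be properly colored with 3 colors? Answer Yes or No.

Yes

The chromatic number is 3. A, B, E are pairwise adjacent, so at least 3 colors are needed.
3 colors suffice: color 1 → {A, D}; color 2 → {B, C}; color 3 → {E}.
That is already a proper 3-coloring.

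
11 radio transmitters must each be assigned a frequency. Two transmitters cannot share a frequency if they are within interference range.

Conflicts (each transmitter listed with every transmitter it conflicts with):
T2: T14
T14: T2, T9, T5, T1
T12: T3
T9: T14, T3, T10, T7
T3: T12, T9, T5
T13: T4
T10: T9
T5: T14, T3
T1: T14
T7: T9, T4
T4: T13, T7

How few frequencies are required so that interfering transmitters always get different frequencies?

T14 and T1 conflict, so at least 2 frequencies are needed.
2 frequencies suffice: frequency 1 → {T14, T3, T13, T10, T7}; frequency 2 → {T2, T12, T9, T5, T1, T4}. No two conflicting transmitters share a frequency.

2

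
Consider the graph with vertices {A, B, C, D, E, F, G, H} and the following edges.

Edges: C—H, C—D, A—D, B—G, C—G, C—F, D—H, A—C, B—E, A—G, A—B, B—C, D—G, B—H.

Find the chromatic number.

4

A, C, D, G are mutually adjacent (a clique of size 4), so at least 4 colors are needed.
One proper 4-coloring: A=4, B=2, C=1, D=2, E=1, F=2, G=3, H=3. No two adjacent vertices share a color.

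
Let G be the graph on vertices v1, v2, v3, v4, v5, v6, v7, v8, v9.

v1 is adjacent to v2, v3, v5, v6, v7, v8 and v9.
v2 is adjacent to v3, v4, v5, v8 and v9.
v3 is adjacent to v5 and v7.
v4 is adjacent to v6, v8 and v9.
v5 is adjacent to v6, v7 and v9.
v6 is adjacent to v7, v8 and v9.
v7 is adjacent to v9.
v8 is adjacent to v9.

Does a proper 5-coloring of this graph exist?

The chromatic number is 5. v1, v5, v6, v7, v9 are mutually adjacent (a clique of size 5), so at least 5 colors are needed.
5 colors suffice: color 1 → {v3, v9}; color 2 → {v1, v4}; color 3 → {v2, v6}; color 4 → {v5, v8}; color 5 → {v7}.
That is already a proper 5-coloring.

Yes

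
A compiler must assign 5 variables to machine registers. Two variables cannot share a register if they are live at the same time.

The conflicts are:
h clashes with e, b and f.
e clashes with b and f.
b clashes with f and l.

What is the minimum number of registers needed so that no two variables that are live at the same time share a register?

4

h, e, b, f are mutually in conflict, so at least 4 registers are needed.
4 registers suffice: h=3, e=4, b=1, f=2, l=2. Every pair that conflicts lands in different registers.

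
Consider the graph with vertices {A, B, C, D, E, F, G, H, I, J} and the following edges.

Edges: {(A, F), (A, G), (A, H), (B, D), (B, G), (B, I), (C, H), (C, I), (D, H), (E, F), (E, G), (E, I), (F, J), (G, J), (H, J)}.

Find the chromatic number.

The cycle D-H-J-G-B-D has odd length 5, so it cannot be 2-colored; at least 3 colors are needed.
3 colors suffice: A=2, B=2, C=2, D=3, E=2, F=1, G=1, H=1, I=1, J=2. No two adjacent vertices share a color.

3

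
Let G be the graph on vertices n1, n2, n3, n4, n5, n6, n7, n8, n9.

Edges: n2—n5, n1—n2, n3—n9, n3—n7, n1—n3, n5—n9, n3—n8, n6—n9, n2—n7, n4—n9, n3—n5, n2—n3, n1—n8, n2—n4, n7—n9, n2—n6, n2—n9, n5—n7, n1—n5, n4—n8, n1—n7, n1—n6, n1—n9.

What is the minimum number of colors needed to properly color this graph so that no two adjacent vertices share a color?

n1, n2, n3, n5, n7, n9 are pairwise adjacent (a clique of size 6), so at least 6 colors are needed.
6 colors suffice: n1=2, n2=1, n3=4, n4=2, n5=5, n6=4, n7=6, n8=1, n9=3. Every edge joins two different colors.

6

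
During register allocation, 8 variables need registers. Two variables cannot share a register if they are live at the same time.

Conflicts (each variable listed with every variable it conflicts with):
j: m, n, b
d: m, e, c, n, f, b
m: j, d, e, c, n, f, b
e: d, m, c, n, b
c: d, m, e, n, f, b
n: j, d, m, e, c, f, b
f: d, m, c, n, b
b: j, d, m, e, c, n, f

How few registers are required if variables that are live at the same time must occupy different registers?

6

d, m, e, c, n, b are mutually in conflict, so at least 6 registers are needed.
6 registers suffice: j=4, d=4, m=1, e=6, c=5, n=3, f=6, b=2. No two conflicting variables share a register.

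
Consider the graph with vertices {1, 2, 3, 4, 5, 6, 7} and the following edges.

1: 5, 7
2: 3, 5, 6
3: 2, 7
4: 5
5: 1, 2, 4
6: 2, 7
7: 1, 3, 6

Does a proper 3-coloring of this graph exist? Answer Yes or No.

Yes

The chromatic number is 3. The cycle 7-1-5-2-6-7 has odd length 5, so it cannot be 2-colored; at least 3 colors are needed.
One proper 3-coloring: 1=blue, 2=blue, 3=green, 4=blue, 5=red, 6=green, 7=red.
That is already a proper 3-coloring.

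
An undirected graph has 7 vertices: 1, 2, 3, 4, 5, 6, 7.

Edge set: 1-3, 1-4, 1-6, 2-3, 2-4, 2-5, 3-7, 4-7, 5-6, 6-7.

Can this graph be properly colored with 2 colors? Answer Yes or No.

The cycle 6-7-4-2-5-6 has odd length 5, so it cannot be 2-colored; at least 3 colors are needed.
So 2 colors are not enough.

No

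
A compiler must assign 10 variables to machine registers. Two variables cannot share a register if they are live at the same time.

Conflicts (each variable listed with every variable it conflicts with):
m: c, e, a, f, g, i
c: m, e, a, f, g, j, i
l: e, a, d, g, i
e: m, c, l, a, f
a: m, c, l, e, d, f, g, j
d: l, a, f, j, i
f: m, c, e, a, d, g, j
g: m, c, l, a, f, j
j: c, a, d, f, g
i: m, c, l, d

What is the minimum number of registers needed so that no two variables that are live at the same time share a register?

5

m, c, e, a, f are mutually in conflict, so at least 5 registers are needed.
A valid assignment using 5 registers: m=5, c=3, l=2, e=4, a=1, d=3, f=2, g=4, j=5, i=1. No two conflicting variables share a register.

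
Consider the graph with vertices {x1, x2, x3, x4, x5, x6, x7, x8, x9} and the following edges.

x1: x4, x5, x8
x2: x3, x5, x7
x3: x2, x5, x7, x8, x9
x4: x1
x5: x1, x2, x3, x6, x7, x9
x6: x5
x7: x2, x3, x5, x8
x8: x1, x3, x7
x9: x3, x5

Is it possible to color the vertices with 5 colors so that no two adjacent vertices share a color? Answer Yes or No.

The chromatic number is 4. x2, x3, x5, x7 are mutually adjacent (a clique of size 4), so at least 4 colors are needed.
4 colors suffice: color 1 → {x4, x5, x8}; color 2 → {x1, x3, x6}; color 3 → {x7, x9}; color 4 → {x2}.
Since 5 ≥ 4, a proper 5-coloring certainly exists.

Yes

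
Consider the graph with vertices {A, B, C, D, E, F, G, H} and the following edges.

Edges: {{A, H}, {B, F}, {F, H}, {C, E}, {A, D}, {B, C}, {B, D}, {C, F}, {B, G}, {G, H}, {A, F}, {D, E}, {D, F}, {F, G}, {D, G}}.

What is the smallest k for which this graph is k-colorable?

4

B, D, F, G form a clique, so at least 4 colors are needed.
One proper 4-coloring: A=green, B=yellow, C=blue, D=blue, E=red, F=red, G=green, H=blue. Each edge has distinct colors on its endpoints.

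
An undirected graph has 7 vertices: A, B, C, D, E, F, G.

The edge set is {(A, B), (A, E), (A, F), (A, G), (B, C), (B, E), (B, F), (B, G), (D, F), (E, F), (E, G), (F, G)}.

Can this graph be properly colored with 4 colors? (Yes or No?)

A, B, E, F, G form a clique, so at least 5 colors are needed.
So 4 colors are not enough.

No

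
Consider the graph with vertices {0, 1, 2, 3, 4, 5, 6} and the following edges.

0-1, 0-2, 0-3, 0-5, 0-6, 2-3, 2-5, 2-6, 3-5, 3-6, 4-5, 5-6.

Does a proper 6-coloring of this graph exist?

Yes

The chromatic number is 5. 0, 2, 3, 5, 6 are pairwise adjacent (a clique of size 5), so at least 5 colors are needed.
5 colors suffice: color red → {0, 4}; color blue → {1, 5}; color green → {6}; color yellow → {3}; color purple → {2}.
Since 6 ≥ 5, a proper 6-coloring certainly exists.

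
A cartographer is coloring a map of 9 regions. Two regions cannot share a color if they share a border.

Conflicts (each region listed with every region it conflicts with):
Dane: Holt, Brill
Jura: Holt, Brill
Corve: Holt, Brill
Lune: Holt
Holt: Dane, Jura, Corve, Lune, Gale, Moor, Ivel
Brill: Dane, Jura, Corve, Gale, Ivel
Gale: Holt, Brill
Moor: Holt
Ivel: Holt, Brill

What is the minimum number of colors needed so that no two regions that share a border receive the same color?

Jura and Holt conflict, so at least 2 colors are needed.
2 colors suffice: Dane=2, Jura=2, Corve=2, Lune=2, Holt=1, Brill=1, Gale=2, Moor=2, Ivel=2. No two conflicting regions share a color.

2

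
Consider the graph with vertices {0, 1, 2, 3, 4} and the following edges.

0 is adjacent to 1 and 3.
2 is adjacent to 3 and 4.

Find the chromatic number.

2

0 and 3 are adjacent, so at least 2 colors are needed.
One proper 2-coloring: 0=red, 1=blue, 2=red, 3=blue, 4=blue. No two adjacent vertices share a color.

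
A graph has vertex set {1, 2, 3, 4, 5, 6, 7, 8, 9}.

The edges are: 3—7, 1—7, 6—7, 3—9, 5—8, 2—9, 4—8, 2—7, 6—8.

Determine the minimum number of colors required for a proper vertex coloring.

2

2 and 9 are adjacent, so at least 2 colors are needed.
2 colors suffice: 1=blue, 2=blue, 3=blue, 4=blue, 5=blue, 6=blue, 7=red, 8=red, 9=red. Every edge joins two different colors.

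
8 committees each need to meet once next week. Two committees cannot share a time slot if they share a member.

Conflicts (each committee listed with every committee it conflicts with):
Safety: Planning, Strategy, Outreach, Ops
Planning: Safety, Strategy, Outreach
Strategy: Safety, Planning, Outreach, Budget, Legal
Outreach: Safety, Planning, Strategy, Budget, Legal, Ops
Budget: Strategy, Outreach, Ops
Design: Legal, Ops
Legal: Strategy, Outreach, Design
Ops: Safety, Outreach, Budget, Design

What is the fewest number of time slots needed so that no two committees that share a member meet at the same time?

4

Safety, Planning, Strategy, Outreach are mutually in conflict, so at least 4 time slots are needed.
4 time slots suffice: time slot 1 → {Outreach, Design}; time slot 2 → {Strategy, Ops}; time slot 3 → {Safety, Budget, Legal}; time slot 4 → {Planning}. Every pair that conflicts lands in different time slots.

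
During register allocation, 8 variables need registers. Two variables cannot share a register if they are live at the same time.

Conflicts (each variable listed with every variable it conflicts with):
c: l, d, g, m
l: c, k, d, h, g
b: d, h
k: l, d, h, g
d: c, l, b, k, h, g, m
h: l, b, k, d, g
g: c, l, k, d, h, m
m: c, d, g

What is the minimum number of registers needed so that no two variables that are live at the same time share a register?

5

l, k, d, h, g are mutually in conflict, so at least 5 registers are needed.
5 registers suffice: register 1 → {d}; register 2 → {b, g}; register 3 → {l, m}; register 4 → {c, h}; register 5 → {k}. Each listed conflict is separated.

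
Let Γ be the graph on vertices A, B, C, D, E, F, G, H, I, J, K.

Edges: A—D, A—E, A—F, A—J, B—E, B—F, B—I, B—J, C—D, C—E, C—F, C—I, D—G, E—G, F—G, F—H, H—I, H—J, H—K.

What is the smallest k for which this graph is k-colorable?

C and D are adjacent, so at least 2 colors are needed.
One proper 2-coloring: A=blue, B=blue, C=blue, D=red, E=red, F=red, G=blue, H=blue, I=red, J=red, K=red. Each edge has distinct colors on its endpoints.

2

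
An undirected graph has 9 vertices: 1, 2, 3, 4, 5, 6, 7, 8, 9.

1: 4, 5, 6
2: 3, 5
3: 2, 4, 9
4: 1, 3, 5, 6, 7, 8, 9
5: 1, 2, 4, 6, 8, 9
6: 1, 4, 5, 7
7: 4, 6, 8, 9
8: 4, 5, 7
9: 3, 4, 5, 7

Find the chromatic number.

1, 4, 5, 6 form a clique, so at least 4 colors are needed.
One proper 4-coloring: 1=d, 2=a, 3=b, 4=a, 5=b, 6=c, 7=b, 8=c, 9=c. Each edge has distinct colors on its endpoints.

4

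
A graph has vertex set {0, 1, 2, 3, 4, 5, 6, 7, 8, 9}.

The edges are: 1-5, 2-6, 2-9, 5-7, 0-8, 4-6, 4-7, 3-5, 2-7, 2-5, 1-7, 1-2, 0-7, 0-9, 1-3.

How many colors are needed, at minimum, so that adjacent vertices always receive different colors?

4

1, 2, 5, 7 are pairwise adjacent (a clique of size 4), so at least 4 colors are needed.
4 colors suffice: color red → {3, 6, 7, 8, 9}; color blue → {0, 2, 4}; color green → {1}; color yellow → {5}. Every edge joins two different colors.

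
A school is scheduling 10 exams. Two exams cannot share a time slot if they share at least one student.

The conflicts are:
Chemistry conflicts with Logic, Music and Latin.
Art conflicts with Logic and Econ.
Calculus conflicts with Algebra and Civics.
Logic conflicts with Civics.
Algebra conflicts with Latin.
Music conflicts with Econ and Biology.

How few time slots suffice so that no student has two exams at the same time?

3

The cycle Econ-Art-Logic-Chemistry-Music-Econ has odd length 5, so it cannot be 2-colored; at least 3 time slots are needed.
Using 3 time slots: Chemistry=2, Art=2, Calculus=1, Logic=1, Algebra=2, Civics=2, Music=1, Econ=3, Latin=1, Biology=2. Each listed conflict is separated.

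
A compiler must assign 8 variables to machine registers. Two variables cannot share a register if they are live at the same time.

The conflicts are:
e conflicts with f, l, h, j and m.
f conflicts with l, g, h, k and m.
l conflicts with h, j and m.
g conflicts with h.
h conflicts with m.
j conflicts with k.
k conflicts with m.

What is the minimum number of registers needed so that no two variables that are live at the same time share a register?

e, f, l, h, m pairwise conflict, so at least 5 registers are needed.
5 registers suffice: register 1 → {f, j}; register 2 → {l, g, k}; register 3 → {h}; register 4 → {e}; register 5 → {m}. No two conflicting variables share a register.

5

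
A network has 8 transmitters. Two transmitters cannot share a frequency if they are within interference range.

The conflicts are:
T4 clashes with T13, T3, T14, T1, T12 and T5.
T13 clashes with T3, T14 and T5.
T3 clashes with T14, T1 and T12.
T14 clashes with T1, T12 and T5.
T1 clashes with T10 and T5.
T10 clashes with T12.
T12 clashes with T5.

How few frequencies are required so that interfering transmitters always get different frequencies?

4

T4, T13, T3, T14 pairwise conflict, so at least 4 frequencies are needed.
4 frequencies suffice: frequency 1 → {T4, T10}; frequency 2 → {T14}; frequency 3 → {T3, T5}; frequency 4 → {T13, T1, T12}. No two conflicting transmitters share a frequency.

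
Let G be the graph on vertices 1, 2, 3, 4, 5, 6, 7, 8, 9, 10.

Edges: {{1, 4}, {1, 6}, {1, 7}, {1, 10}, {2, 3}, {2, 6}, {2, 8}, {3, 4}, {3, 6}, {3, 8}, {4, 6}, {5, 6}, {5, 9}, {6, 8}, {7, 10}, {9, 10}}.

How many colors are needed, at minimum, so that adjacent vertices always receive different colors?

4

2, 3, 6, 8 are pairwise adjacent (a clique of size 4), so at least 4 colors are needed.
4 colors suffice: color a → {6, 10}; color b → {1, 3, 5}; color c → {2, 4, 7, 9}; color d → {8}. No two adjacent vertices share a color.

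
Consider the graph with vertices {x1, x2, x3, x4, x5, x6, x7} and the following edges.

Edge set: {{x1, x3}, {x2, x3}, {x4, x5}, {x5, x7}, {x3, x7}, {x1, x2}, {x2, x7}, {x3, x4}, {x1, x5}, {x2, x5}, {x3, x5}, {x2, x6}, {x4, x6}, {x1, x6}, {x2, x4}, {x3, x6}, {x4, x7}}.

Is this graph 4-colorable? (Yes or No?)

No

x2, x3, x4, x5, x7 are mutually adjacent (a clique of size 5), so at least 5 colors are needed.
So 4 colors are not enough.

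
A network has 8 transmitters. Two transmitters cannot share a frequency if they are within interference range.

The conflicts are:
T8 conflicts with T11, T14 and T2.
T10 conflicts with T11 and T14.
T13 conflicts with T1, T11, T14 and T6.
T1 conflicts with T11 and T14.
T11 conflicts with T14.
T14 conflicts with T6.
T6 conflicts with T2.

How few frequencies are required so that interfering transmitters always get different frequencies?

T13, T1, T11, T14 are mutually in conflict, so at least 4 frequencies are needed.
4 frequencies suffice: frequency 1 → {T14, T2}; frequency 2 → {T11, T6}; frequency 3 → {T8, T10, T13}; frequency 4 → {T1}. No two conflicting transmitters share a frequency.

4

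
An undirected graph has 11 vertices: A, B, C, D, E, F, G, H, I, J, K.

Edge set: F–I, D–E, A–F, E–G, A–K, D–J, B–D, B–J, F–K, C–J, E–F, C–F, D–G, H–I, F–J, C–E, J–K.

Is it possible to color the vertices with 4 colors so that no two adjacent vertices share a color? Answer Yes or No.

Yes

The chromatic number is 3. B, D, J are pairwise adjacent, so at least 3 colors are needed.
3 colors suffice: A=2, B=3, C=3, D=1, E=2, F=1, G=3, H=1, I=2, J=2, K=3.
Since 4 ≥ 3, a proper 4-coloring certainly exists.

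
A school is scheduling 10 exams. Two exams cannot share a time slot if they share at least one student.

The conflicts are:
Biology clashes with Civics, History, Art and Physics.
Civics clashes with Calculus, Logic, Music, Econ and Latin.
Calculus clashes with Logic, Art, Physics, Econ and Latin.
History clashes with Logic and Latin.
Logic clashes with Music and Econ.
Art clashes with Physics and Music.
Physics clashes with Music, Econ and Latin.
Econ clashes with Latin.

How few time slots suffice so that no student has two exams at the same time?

4

Calculus, Physics, Econ, Latin pairwise conflict, so at least 4 time slots are needed.
4 time slots suffice: time slot 1 → {Civics, History, Physics}; time slot 2 → {Biology, Calculus, Music}; time slot 3 → {Logic, Art, Latin}; time slot 4 → {Econ}. Every pair that conflicts lands in different time slots.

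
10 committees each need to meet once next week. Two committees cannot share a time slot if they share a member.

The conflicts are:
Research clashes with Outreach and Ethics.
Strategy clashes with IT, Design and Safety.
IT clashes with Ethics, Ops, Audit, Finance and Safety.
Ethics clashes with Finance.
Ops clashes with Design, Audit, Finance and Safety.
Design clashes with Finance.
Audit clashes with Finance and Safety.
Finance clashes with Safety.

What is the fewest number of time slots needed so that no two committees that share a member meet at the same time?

5

IT, Ops, Audit, Finance, Safety pairwise conflict, so at least 5 time slots are needed.
5 time slots suffice: time slot 1 → {Research, IT, Design}; time slot 2 → {Strategy, Outreach, Finance}; time slot 3 → {Ethics, Ops}; time slot 4 → {Safety}; time slot 5 → {Audit}. Each listed conflict is separated.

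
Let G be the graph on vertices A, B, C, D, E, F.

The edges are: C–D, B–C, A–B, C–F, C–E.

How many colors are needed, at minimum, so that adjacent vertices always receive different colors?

B and C are adjacent, so at least 2 colors are needed.
2 colors suffice: A=1, B=2, C=1, D=2, E=2, F=2. No two adjacent vertices share a color.

2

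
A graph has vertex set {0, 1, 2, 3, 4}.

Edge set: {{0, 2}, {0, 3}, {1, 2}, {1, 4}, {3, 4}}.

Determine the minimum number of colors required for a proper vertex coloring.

The cycle 4-3-0-2-1-4 has odd length 5, so it cannot be 2-colored; at least 3 colors are needed.
A valid assignment using 3 colors: 0=red, 1=red, 2=blue, 3=blue, 4=green. Every edge joins two different colors.

3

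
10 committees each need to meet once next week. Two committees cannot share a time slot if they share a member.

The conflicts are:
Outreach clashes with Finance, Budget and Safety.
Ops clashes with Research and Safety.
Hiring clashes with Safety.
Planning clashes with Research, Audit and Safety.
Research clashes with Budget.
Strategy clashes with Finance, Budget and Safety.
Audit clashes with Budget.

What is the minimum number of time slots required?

The cycle Audit-Budget-Strategy-Safety-Planning-Audit has odd length 5, so it cannot be 2-colored; at least 3 time slots are needed.
3 time slots suffice: Outreach=2, Ops=3, Hiring=2, Planning=3, Research=2, Strategy=2, Finance=1, Audit=2, Budget=1, Safety=1. Each listed conflict is separated.

3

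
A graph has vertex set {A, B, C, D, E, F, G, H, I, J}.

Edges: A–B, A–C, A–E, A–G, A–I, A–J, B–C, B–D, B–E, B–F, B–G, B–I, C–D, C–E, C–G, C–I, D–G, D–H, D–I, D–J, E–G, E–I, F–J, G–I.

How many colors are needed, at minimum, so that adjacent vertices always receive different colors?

6

A, B, C, E, G, I form a clique, so at least 6 colors are needed.
6 colors suffice: color 1 → {B, H, J}; color 2 → {A, D, F}; color 3 → {C}; color 4 → {I}; color 5 → {G}; color 6 → {E}. Every edge joins two different colors.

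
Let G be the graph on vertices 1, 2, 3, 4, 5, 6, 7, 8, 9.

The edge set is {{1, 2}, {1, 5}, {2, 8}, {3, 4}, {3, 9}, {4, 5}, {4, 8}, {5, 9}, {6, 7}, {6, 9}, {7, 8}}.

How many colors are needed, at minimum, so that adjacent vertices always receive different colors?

3

The cycle 5-4-8-2-1-5 has odd length 5, so it cannot be 2-colored; at least 3 colors are needed.
3 colors suffice: color a → {3, 5, 6, 8}; color b → {1, 4, 7, 9}; color c → {2}. Each edge has distinct colors on its endpoints.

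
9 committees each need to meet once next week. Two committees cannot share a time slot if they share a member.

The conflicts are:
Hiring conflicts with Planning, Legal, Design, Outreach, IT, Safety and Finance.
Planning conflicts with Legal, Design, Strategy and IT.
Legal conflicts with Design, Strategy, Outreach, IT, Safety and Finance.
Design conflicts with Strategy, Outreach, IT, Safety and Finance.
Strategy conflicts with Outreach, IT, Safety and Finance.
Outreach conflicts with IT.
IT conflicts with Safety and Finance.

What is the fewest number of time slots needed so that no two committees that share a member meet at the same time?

Legal, Design, Strategy, Outreach, IT pairwise conflict, so at least 5 time slots are needed.
A valid assignment using 5 time slots: Hiring=4, Planning=5, Legal=2, Design=3, Strategy=4, Outreach=5, IT=1, Safety=5, Finance=5. No two conflicting committees share a time slot.

5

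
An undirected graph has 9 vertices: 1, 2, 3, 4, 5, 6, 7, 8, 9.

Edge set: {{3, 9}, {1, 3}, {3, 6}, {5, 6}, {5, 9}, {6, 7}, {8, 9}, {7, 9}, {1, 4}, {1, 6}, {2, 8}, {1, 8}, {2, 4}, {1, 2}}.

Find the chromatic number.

3

1, 3, 6 form a triangle, so at least 3 colors are needed.
One proper 3-coloring: 1=red, 2=blue, 3=green, 4=green, 5=green, 6=blue, 7=green, 8=green, 9=red. No two adjacent vertices share a color.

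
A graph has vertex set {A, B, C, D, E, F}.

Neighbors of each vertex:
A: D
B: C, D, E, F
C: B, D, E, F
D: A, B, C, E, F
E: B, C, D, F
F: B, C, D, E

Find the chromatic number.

B, C, D, E, F form a clique, so at least 5 colors are needed.
5 colors suffice: A=blue, B=yellow, C=blue, D=red, E=purple, F=green. Every edge joins two different colors.

5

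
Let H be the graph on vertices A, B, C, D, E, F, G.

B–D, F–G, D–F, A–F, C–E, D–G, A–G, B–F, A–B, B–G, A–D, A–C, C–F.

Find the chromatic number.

5

A, B, D, F, G are mutually adjacent (a clique of size 5), so at least 5 colors are needed.
5 colors suffice: color 1 → {A, E}; color 2 → {F}; color 3 → {B, C}; color 4 → {G}; color 5 → {D}. No two adjacent vertices share a color.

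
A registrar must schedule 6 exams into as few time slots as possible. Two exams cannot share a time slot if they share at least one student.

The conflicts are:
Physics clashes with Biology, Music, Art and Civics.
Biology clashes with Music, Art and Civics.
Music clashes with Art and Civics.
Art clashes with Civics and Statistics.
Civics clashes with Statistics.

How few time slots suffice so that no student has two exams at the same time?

Physics, Biology, Music, Art, Civics all conflict with each other, so at least 5 time slots are needed.
5 time slots suffice: time slot 1 → {Civics}; time slot 2 → {Art}; time slot 3 → {Music, Statistics}; time slot 4 → {Physics}; time slot 5 → {Biology}. Each listed conflict is separated.

5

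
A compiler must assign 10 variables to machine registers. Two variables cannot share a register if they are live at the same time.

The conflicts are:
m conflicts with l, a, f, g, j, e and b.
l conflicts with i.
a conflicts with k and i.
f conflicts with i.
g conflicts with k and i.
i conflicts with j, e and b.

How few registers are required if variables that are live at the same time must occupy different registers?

m and e conflict, so at least 2 registers are needed.
A valid assignment using 2 registers: m=1, l=2, a=2, f=2, g=2, k=1, i=1, j=2, e=2, b=2. Each listed conflict is separated.

2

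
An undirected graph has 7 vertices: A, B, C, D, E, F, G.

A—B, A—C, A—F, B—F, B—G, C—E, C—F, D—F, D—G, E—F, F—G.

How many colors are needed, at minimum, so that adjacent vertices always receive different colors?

3

D, F, G form a triangle, so at least 3 colors are needed.
3 colors suffice: color 1 → {F}; color 2 → {A, E, G}; color 3 → {B, C, D}. No two adjacent vertices share a color.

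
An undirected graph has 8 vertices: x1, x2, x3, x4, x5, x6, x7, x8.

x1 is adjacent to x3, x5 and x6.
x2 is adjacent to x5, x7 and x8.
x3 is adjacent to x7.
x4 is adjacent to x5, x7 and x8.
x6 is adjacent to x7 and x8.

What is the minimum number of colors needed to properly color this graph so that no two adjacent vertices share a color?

3

The cycle x8-x4-x5-x1-x6-x8 has odd length 5, so it cannot be 2-colored; at least 3 colors are needed.
A valid assignment using 3 colors: x1=2, x2=2, x3=3, x4=2, x5=1, x6=3, x7=1, x8=1. No two adjacent vertices share a color.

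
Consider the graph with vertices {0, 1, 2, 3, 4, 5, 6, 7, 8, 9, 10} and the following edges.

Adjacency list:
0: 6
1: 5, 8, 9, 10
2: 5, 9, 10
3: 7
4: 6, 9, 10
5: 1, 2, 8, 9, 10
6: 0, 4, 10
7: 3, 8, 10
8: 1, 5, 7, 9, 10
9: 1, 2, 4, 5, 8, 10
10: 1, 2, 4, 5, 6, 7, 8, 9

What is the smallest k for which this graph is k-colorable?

1, 5, 8, 9, 10 are pairwise adjacent (a clique of size 5), so at least 5 colors are needed.
5 colors suffice: color a → {0, 3, 10}; color b → {6, 7, 9}; color c → {2, 4, 8}; color d → {5}; color e → {1}. Every edge joins two different colors.

5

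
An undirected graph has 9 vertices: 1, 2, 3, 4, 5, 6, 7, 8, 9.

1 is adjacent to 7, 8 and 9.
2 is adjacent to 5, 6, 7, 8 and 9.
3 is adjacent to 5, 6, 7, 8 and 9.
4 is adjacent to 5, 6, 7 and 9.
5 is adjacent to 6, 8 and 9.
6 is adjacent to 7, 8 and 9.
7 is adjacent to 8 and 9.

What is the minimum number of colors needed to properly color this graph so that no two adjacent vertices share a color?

4

2, 5, 6, 9 are mutually adjacent (a clique of size 4), so at least 4 colors are needed.
One proper 4-coloring: 1=green, 2=yellow, 3=yellow, 4=yellow, 5=blue, 6=green, 7=blue, 8=red, 9=red. Every edge joins two different colors.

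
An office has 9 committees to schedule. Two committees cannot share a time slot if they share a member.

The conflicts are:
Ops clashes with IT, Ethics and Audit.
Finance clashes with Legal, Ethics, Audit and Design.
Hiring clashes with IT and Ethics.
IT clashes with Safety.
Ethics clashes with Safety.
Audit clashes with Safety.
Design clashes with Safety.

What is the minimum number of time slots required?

Hiring and Ethics conflict, so at least 2 time slots are needed.
2 time slots suffice: time slot 1 → {Ops, Finance, Hiring, Safety}; time slot 2 → {IT, Legal, Ethics, Audit, Design}. Each listed conflict is separated.

2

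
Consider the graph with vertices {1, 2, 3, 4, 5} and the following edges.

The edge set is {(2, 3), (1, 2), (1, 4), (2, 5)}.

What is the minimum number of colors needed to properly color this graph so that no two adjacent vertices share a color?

2

1 and 2 are adjacent, so at least 2 colors are needed.
2 colors suffice: color red → {2, 4}; color blue → {1, 3, 5}. No two adjacent vertices share a color.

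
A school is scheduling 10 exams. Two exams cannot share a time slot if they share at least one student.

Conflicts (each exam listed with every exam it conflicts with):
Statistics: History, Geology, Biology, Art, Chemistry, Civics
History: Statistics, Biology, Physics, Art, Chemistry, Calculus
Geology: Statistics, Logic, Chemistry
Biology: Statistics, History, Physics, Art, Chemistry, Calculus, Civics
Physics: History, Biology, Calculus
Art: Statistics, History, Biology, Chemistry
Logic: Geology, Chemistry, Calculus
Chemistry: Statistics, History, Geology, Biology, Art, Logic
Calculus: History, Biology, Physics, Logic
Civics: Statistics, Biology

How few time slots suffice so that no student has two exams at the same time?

Statistics, History, Biology, Art, Chemistry pairwise conflict, so at least 5 time slots are needed.
5 time slots suffice: time slot 1 → {Biology, Logic}; time slot 2 → {History, Geology, Civics}; time slot 3 → {Statistics, Calculus}; time slot 4 → {Physics, Chemistry}; time slot 5 → {Art}. No two conflicting exams share a time slot.

5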